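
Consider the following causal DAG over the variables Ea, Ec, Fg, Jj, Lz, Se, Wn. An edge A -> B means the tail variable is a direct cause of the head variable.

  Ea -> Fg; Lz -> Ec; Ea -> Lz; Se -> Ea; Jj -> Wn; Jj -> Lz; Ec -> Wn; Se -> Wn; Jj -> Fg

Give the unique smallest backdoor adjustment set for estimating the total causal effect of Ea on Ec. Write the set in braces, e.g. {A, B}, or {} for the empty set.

{}

Variables eligible for adjustment (non-descendants of Ea, excluding Ea and Ec): {Jj, Se}.
Backdoor paths from Ea to Ec:
  P1: Ea <- Se -> Wn <- Jj -> Lz -> Ec
  P2: Ea <- Se -> Wn <- Ec
Each backdoor path contains an unconditioned collider, so every path is already blocked with the empty conditioning set:
  P1: blocked at collider Wn (neither it nor any descendant is in the conditioning set).
  P2: blocked at collider Wn (neither it nor any descendant is in the conditioning set).
The empty set is therefore the unique smallest valid set.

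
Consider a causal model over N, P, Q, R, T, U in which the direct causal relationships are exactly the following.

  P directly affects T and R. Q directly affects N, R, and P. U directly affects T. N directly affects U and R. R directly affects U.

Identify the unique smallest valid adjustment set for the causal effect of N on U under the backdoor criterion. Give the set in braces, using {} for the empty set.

{Q}

Variables eligible for adjustment (non-descendants of N, excluding N and U): {P, Q}.
Backdoor paths from N to U:
  P1: N <- Q -> P -> R -> U
  P2: N <- Q -> P -> T <- U
  P3: N <- Q -> R <- P -> T <- U
  P4: N <- Q -> R -> U
The empty set is not sufficient: P1 (N <- Q -> P -> R -> U) has no collider blocking it and no conditioned non-collider, so it is open.
Try {Q}:
  P1: blocked at fork node Q ∈ conditioning set.
  P2: blocked at fork node Q ∈ conditioning set.
  P3: blocked at fork node Q ∈ conditioning set.
  P4: blocked at fork node Q ∈ conditioning set.
{Q} contains no descendant of N and blocks every backdoor path.
No other singleton works — e.g. {P} leaves P4 open — so {Q} is the unique smallest valid adjustment set.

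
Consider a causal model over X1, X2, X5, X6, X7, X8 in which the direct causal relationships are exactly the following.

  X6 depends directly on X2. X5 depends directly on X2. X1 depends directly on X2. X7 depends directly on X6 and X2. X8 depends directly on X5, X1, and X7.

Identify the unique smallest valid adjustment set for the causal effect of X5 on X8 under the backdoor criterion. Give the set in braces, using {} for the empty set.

{X2}

Variables eligible for adjustment (non-descendants of X5, excluding X5 and X8): {X1, X2, X6, X7}.
Backdoor paths from X5 to X8:
  P1: X5 <- X2 -> X6 -> X7 -> X8
  P2: X5 <- X2 -> X1 -> X8
  P3: X5 <- X2 -> X7 -> X8
The empty set is not sufficient: P1 (X5 <- X2 -> X6 -> X7 -> X8) has no collider blocking it and no conditioned non-collider, so it is open.
Try {X2}:
  P1: blocked at fork node X2 ∈ conditioning set.
  P2: blocked at fork node X2 ∈ conditioning set.
  P3: blocked at fork node X2 ∈ conditioning set.
{X2} contains no descendant of X5 and blocks every backdoor path.
No other singleton works — e.g. {X6} leaves P2 open — so {X2} is the unique smallest valid adjustment set.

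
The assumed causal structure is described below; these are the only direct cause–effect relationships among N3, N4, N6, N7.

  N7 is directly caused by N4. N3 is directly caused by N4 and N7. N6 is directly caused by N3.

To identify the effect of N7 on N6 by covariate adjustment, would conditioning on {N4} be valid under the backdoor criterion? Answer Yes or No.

Yes

Backdoor paths from N7 to N6 (paths whose first edge points into N7):
  P1: N7 <- N4 -> N3 -> N6
Condition 1 (no descendant of N7 in the set): holds — descendants of N7 are {N3, N6}; none are in {N4}.
Condition 2 (every backdoor path blocked by {N4}):
  P1: blocked at fork node N4 ∈ conditioning set.
{N4} satisfies the backdoor criterion.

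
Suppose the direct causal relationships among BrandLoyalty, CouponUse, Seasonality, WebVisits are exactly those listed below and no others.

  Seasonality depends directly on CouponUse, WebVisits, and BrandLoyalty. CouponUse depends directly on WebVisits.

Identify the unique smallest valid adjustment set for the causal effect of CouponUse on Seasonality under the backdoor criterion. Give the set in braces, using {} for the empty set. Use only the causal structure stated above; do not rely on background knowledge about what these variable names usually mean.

{WebVisits}

Variables eligible for adjustment (non-descendants of CouponUse, excluding CouponUse and Seasonality): {BrandLoyalty, WebVisits}.
Backdoor paths from CouponUse to Seasonality:
  P1: CouponUse <- WebVisits -> Seasonality
The empty set is not sufficient: P1 (CouponUse <- WebVisits -> Seasonality) has no collider blocking it and no conditioned non-collider, so it is open.
Try {WebVisits}:
  P1: blocked at fork node WebVisits ∈ conditioning set.
{WebVisits} contains no descendant of CouponUse and blocks every backdoor path.
No other singleton works — e.g. {BrandLoyalty} leaves P1 open — so {WebVisits} is the unique smallest valid adjustment set.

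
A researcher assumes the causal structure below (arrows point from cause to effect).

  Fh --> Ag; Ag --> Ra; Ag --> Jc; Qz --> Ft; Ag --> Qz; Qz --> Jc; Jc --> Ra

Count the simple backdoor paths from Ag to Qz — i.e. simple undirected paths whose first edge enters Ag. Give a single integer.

A backdoor path from Ag to Qz is any simple undirected path whose first edge points into Ag (i.e. leaves Ag via a parent).
Parents of Ag: {Fh}.
No simple path from any parent of Ag reaches Qz without revisiting Ag, so there are no backdoor paths.

0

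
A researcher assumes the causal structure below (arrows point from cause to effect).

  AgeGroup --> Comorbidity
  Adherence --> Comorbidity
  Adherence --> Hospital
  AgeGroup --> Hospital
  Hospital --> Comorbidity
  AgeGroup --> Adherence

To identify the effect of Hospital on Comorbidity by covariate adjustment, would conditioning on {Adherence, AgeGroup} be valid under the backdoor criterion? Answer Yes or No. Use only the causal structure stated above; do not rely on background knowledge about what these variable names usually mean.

Backdoor paths from Hospital to Comorbidity (paths whose first edge points into Hospital):
  P1: Hospital <- AgeGroup -> Adherence -> Comorbidity
  P2: Hospital <- AgeGroup -> Comorbidity
  P3: Hospital <- Adherence <- AgeGroup -> Comorbidity
  P4: Hospital <- Adherence -> Comorbidity
Condition 1 (no descendant of Hospital in the set): holds — descendants of Hospital are {Comorbidity}; none are in {Adherence, AgeGroup}.
Condition 2 (every backdoor path blocked by {Adherence, AgeGroup}):
  P1: blocked at fork node AgeGroup ∈ conditioning set.
  P2: blocked at fork node AgeGroup ∈ conditioning set.
  P3: blocked at chain node Adherence ∈ conditioning set.
  P4: blocked at fork node Adherence ∈ conditioning set.
{Adherence, AgeGroup} satisfies the backdoor criterion.

Yes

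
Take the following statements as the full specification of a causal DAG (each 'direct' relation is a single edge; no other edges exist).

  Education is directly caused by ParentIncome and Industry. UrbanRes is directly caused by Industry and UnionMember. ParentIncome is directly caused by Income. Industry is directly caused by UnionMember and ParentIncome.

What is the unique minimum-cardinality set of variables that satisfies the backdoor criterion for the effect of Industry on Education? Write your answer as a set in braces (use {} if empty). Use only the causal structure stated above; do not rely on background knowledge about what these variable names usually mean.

{ParentIncome}

Variables eligible for adjustment (non-descendants of Industry, excluding Industry and Education): {Income, ParentIncome, UnionMember}.
Backdoor paths from Industry to Education:
  P1: Industry <- ParentIncome -> Education
The empty set is not sufficient: P1 (Industry <- ParentIncome -> Education) has no collider blocking it and no conditioned non-collider, so it is open.
Try {ParentIncome}:
  P1: blocked at fork node ParentIncome ∈ conditioning set.
{ParentIncome} contains no descendant of Industry and blocks every backdoor path.
No other singleton works — e.g. {Income} leaves P1 open — so {ParentIncome} is the unique smallest valid adjustment set.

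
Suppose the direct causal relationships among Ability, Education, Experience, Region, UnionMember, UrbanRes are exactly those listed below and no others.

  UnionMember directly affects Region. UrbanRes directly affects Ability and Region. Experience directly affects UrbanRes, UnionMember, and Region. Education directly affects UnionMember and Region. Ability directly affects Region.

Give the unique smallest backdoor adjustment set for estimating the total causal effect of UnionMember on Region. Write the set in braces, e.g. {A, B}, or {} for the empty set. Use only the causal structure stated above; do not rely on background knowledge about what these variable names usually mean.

Variables eligible for adjustment (non-descendants of UnionMember, excluding UnionMember and Region): {Ability, Education, Experience, UrbanRes}.
Backdoor paths from UnionMember to Region:
  P1: UnionMember <- Experience -> UrbanRes -> Ability -> Region
  P2: UnionMember <- Experience -> UrbanRes -> Region
  P3: UnionMember <- Experience -> Region
  P4: UnionMember <- Education -> Region
The empty set is not sufficient: P1 (UnionMember <- Experience -> UrbanRes -> Ability -> Region) has no collider blocking it and no conditioned non-collider, so it is open.
Try {Education, Experience}:
  P1: blocked at fork node Experience ∈ conditioning set.
  P2: blocked at fork node Experience ∈ conditioning set.
  P3: blocked at fork node Experience ∈ conditioning set.
  P4: blocked at fork node Education ∈ conditioning set.
{Education, Experience} contains no descendant of UnionMember and blocks every backdoor path.
Every element of {Education, Experience} is needed (dropping Education leaves P4 open; dropping Experience leaves P1 open), so no proper subset is valid.
Among all size-2 subsets of the eligible variables, only {Education, Experience} blocks every backdoor path, so it is the unique smallest valid adjustment set.

{Education, Experience}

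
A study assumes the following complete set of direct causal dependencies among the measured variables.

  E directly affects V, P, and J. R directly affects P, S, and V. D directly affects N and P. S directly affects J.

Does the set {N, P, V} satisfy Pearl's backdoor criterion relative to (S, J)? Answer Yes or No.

Backdoor paths from S to J (paths whose first edge points into S):
  P1: S <- R -> P <- E -> J
  P2: S <- R -> V <- E -> J
Condition 1 (no descendant of S in the set): holds — descendants of S are {J}; none are in {N, P, V}.
Condition 2 (every backdoor path blocked by {N, P, V}):
  P1: open — collider(s) P are conditioned on (or have a conditioned descendant) and no non-collider on the path is in the set.
  P2: open — collider(s) V are conditioned on (or have a conditioned descendant) and no non-collider on the path is in the set.
{N, P, V} does not satisfy the backdoor criterion.

No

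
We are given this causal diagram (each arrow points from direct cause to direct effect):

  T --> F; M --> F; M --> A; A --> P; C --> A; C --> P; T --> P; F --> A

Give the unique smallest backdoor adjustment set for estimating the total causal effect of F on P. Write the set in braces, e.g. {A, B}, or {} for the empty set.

{M, T}

Variables eligible for adjustment (non-descendants of F, excluding F and P): {C, M, T}.
Backdoor paths from F to P:
  P1: F <- M -> A <- C -> P
  P2: F <- M -> A -> P
  P3: F <- T -> P
The empty set is not sufficient: P2 (F <- M -> A -> P) has no collider blocking it and no conditioned non-collider, so it is open.
Try {M, T}:
  P1: blocked at fork node M ∈ conditioning set.
  P2: blocked at fork node M ∈ conditioning set.
  P3: blocked at fork node T ∈ conditioning set.
{M, T} contains no descendant of F and blocks every backdoor path.
Every element of {M, T} is needed (dropping M leaves P2 open; dropping T leaves P3 open), so no proper subset is valid.
Among all size-2 subsets of the eligible variables, only {M, T} blocks every backdoor path, so it is the unique smallest valid adjustment set.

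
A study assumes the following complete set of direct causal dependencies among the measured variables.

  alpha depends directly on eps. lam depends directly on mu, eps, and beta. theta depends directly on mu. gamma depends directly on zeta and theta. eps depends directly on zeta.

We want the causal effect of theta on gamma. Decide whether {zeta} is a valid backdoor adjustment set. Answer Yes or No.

Backdoor paths from theta to gamma (paths whose first edge points into theta):
  P1: theta <- mu -> lam <- eps <- zeta -> gamma
Condition 1 (no descendant of theta in the set): holds — descendants of theta are {gamma}; none are in {zeta}.
Condition 2 (every backdoor path blocked by {zeta}):
  P1: blocked at collider lam (neither it nor any descendant is in the conditioning set).
{zeta} satisfies the backdoor criterion.

Yes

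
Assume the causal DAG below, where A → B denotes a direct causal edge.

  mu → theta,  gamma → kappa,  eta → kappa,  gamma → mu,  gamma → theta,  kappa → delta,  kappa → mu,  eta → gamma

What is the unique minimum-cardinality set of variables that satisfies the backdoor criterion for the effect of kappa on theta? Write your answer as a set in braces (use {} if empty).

{gamma}

Variables eligible for adjustment (non-descendants of kappa, excluding kappa and theta): {eta, gamma}.
Backdoor paths from kappa to theta:
  P1: kappa <- eta -> gamma -> mu -> theta
  P2: kappa <- eta -> gamma -> theta
  P3: kappa <- gamma -> mu -> theta
  P4: kappa <- gamma -> theta
The empty set is not sufficient: P1 (kappa <- eta -> gamma -> mu -> theta) has no collider blocking it and no conditioned non-collider, so it is open.
Try {gamma}:
  P1: blocked at chain node gamma ∈ conditioning set.
  P2: blocked at chain node gamma ∈ conditioning set.
  P3: blocked at fork node gamma ∈ conditioning set.
  P4: blocked at fork node gamma ∈ conditioning set.
{gamma} contains no descendant of kappa and blocks every backdoor path.
No other singleton works — e.g. {eta} leaves P3 open — so {gamma} is the unique smallest valid adjustment set.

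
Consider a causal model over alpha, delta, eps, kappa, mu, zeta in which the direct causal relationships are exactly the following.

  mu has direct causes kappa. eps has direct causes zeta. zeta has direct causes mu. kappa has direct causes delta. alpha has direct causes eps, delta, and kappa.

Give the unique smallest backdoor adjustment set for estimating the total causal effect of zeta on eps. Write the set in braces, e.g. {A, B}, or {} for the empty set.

{}

Variables eligible for adjustment (non-descendants of zeta, excluding zeta and eps): {delta, kappa, mu}.
Backdoor paths from zeta to eps:
  P1: zeta <- mu <- kappa <- delta -> alpha <- eps
  P2: zeta <- mu <- kappa -> alpha <- eps
Each backdoor path contains an unconditioned collider, so every path is already blocked with the empty conditioning set:
  P1: blocked at collider alpha (neither it nor any descendant is in the conditioning set).
  P2: blocked at collider alpha (neither it nor any descendant is in the conditioning set).
The empty set is therefore the unique smallest valid set.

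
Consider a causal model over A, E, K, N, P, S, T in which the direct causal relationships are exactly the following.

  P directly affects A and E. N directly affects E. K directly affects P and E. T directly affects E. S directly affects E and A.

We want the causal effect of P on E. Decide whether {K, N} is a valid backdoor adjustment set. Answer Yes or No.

Backdoor paths from P to E (paths whose first edge points into P):
  P1: P <- K -> E
Condition 1 (no descendant of P in the set): holds — descendants of P are {A, E}; none are in {K, N}.
Condition 2 (every backdoor path blocked by {K, N}):
  P1: blocked at fork node K ∈ conditioning set.
{K, N} satisfies the backdoor criterion.

Yes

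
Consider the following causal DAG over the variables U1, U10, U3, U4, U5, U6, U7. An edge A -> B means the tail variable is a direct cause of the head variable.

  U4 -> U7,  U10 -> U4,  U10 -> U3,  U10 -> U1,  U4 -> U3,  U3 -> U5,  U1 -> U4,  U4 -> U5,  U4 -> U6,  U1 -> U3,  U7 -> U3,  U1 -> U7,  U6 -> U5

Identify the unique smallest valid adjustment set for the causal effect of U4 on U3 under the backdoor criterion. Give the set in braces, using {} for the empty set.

{U1, U10}

Variables eligible for adjustment (non-descendants of U4, excluding U4 and U3): {U1, U10}.
Backdoor paths from U4 to U3:
  P1: U4 <- U10 -> U1 -> U7 -> U3
  P2: U4 <- U10 -> U1 -> U3
  P3: U4 <- U10 -> U3
  P4: U4 <- U1 <- U10 -> U3
  P5: U4 <- U1 -> U7 -> U3
  P6: U4 <- U1 -> U3
The empty set is not sufficient: P1 (U4 <- U10 -> U1 -> U7 -> U3) has no collider blocking it and no conditioned non-collider, so it is open.
Try {U1, U10}:
  P1: blocked at fork node U10 ∈ conditioning set.
  P2: blocked at fork node U10 ∈ conditioning set.
  P3: blocked at fork node U10 ∈ conditioning set.
  P4: blocked at chain node U1 ∈ conditioning set.
  P5: blocked at fork node U1 ∈ conditioning set.
  P6: blocked at fork node U1 ∈ conditioning set.
{U1, U10} contains no descendant of U4 and blocks every backdoor path.
Every element of {U1, U10} is needed (dropping U1 leaves P5 open; dropping U10 leaves P3 open), so no proper subset is valid.
Among all size-2 subsets of the eligible variables, only {U1, U10} blocks every backdoor path, so it is the unique smallest valid adjustment set.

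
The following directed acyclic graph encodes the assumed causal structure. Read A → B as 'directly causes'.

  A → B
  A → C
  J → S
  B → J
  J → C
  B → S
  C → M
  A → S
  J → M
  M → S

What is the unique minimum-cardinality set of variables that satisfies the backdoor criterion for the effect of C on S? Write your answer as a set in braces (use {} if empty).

Variables eligible for adjustment (non-descendants of C, excluding C and S): {A, B, J}.
Backdoor paths from C to S:
  P1: C <- A -> B -> J -> M -> S
  P2: C <- A -> B -> J -> S
  P3: C <- A -> B -> S
  P4: C <- A -> S
  P5: C <- J <- B <- A -> S
  P6: C <- J <- B -> S
  P7: C <- J -> M -> S
  P8: C <- J -> S
The empty set is not sufficient: P1 (C <- A -> B -> J -> M -> S) has no collider blocking it and no conditioned non-collider, so it is open.
Try {A, J}:
  P1: blocked at fork node A ∈ conditioning set.
  P2: blocked at fork node A ∈ conditioning set.
  P3: blocked at fork node A ∈ conditioning set.
  P4: blocked at fork node A ∈ conditioning set.
  P5: blocked at chain node J ∈ conditioning set.
  P6: blocked at chain node J ∈ conditioning set.
  P7: blocked at fork node J ∈ conditioning set.
  P8: blocked at fork node J ∈ conditioning set.
{A, J} contains no descendant of C and blocks every backdoor path.
Every element of {A, J} is needed (dropping A leaves P3 open; dropping J leaves P6 open), so no proper subset is valid.
Among all size-2 subsets of the eligible variables, only {A, J} blocks every backdoor path, so it is the unique smallest valid adjustment set.

{A, J}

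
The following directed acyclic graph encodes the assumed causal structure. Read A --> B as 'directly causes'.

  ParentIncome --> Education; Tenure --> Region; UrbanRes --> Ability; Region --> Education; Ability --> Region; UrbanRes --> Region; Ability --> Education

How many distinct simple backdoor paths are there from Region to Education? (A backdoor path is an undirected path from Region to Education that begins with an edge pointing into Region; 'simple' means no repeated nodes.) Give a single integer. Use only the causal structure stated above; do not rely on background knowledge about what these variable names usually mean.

2

A backdoor path from Region to Education is any simple undirected path whose first edge points into Region (i.e. leaves Region via a parent).
Parents of Region: {Ability, Tenure, UrbanRes}.
Enumerating:
  P1: Region <- UrbanRes -> Ability -> Education
  P2: Region <- Ability -> Education
That exhausts the simple backdoor paths. Count: 2.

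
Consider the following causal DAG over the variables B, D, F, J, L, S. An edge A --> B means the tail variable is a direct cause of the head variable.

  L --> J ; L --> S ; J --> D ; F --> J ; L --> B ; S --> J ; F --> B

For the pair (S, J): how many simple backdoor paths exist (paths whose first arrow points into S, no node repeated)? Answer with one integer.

A backdoor path from S to J is any simple undirected path whose first edge points into S (i.e. leaves S via a parent).
Parents of S: {L}.
Enumerating:
  P1: S <- L -> J
  P2: S <- L -> B <- F -> J
That exhausts the simple backdoor paths. Count: 2.

2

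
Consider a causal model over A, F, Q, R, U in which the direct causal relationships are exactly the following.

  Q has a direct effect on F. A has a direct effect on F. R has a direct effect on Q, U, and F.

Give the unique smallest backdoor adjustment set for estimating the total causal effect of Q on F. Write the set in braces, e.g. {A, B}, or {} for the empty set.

Variables eligible for adjustment (non-descendants of Q, excluding Q and F): {A, R, U}.
Backdoor paths from Q to F:
  P1: Q <- R -> F
The empty set is not sufficient: P1 (Q <- R -> F) has no collider blocking it and no conditioned non-collider, so it is open.
Try {R}:
  P1: blocked at fork node R ∈ conditioning set.
{R} contains no descendant of Q and blocks every backdoor path.
No other singleton works — e.g. {A} leaves P1 open — so {R} is the unique smallest valid adjustment set.

{R}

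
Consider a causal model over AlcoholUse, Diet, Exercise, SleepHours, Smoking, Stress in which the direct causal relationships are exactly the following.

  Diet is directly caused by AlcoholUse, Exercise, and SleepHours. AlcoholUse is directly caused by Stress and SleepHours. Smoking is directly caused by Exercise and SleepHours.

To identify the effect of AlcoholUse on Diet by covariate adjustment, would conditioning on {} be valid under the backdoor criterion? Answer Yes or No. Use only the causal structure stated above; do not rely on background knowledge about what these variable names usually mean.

Backdoor paths from AlcoholUse to Diet (paths whose first edge points into AlcoholUse):
  P1: AlcoholUse <- SleepHours -> Smoking <- Exercise -> Diet
  P2: AlcoholUse <- SleepHours -> Diet
Condition 1 (no descendant of AlcoholUse in the set): holds — descendants of AlcoholUse are {Diet}; none are in {}.
Condition 2 (every backdoor path blocked by {}):
  P1: blocked at collider Smoking (neither it nor any descendant is in the conditioning set).
  P2: open — no interior node is in the conditioning set.
{} does not satisfy the backdoor criterion.

No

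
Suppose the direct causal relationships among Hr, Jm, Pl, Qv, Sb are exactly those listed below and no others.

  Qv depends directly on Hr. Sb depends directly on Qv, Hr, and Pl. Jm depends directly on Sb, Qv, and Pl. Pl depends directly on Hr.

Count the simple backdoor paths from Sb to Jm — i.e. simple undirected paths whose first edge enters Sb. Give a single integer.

6

A backdoor path from Sb to Jm is any simple undirected path whose first edge points into Sb (i.e. leaves Sb via a parent).
Parents of Sb: {Hr, Pl, Qv}.
Enumerating:
  P1: Sb <- Hr -> Pl -> Jm
  P2: Sb <- Hr -> Qv -> Jm
  P3: Sb <- Pl <- Hr -> Qv -> Jm
  P4: Sb <- Pl -> Jm
  P5: Sb <- Qv <- Hr -> Pl -> Jm
  P6: Sb <- Qv -> Jm
That exhausts the simple backdoor paths. Count: 6.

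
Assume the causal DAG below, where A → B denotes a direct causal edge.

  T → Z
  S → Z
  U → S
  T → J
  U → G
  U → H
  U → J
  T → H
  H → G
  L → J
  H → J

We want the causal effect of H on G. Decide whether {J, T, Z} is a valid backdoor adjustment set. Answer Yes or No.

No

Backdoor paths from H to G (paths whose first edge points into H):
  P1: H <- T -> Z <- S <- U -> G
  P2: H <- T -> J <- U -> G
  P3: H <- U -> G
Condition 1 (no descendant of H in the set): FAILS — J is a descendant of H.
Condition 2 (every backdoor path blocked by {J, T, Z}):
  P1: blocked at fork node T ∈ conditioning set.
  P2: blocked at fork node T ∈ conditioning set.
  P3: open — no interior node is in the conditioning set.
{J, T, Z} does not satisfy the backdoor criterion.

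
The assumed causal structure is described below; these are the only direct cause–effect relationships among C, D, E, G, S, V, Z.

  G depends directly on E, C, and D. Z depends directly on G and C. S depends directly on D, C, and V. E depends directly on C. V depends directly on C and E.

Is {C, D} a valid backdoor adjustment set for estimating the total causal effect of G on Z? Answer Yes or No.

Yes

Backdoor paths from G to Z (paths whose first edge points into G):
  P1: G <- C -> Z
  P2: G <- D -> S <- C -> Z
  P3: G <- D -> S <- V <- C -> Z
  P4: G <- D -> S <- V <- E <- C -> Z
  P5: G <- E <- C -> Z
  P6: G <- E -> V <- C -> Z
  P7: G <- E -> V -> S <- C -> Z
Condition 1 (no descendant of G in the set): holds — descendants of G are {Z}; none are in {C, D}.
Condition 2 (every backdoor path blocked by {C, D}):
  P1: blocked at fork node C ∈ conditioning set.
  P2: blocked at fork node D ∈ conditioning set.
  P3: blocked at fork node D ∈ conditioning set.
  P4: blocked at fork node D ∈ conditioning set.
  P5: blocked at fork node C ∈ conditioning set.
  P6: blocked at collider V (neither it nor any descendant is in the conditioning set).
  P7: blocked at collider S (neither it nor any descendant is in the conditioning set).
{C, D} satisfies the backdoor criterion.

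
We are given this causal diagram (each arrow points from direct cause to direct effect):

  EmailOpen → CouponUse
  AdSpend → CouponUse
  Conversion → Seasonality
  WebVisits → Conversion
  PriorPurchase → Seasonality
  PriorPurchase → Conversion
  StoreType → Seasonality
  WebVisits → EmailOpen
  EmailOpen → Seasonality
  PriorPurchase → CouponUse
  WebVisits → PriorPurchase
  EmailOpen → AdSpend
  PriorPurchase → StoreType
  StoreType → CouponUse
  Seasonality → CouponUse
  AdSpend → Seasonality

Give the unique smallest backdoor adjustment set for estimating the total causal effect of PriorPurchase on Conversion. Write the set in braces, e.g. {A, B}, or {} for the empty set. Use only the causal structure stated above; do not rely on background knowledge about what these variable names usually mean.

{WebVisits}

Variables eligible for adjustment (non-descendants of PriorPurchase, excluding PriorPurchase and Conversion): {AdSpend, EmailOpen, WebVisits}.
Backdoor paths from PriorPurchase to Conversion:
  P1: PriorPurchase <- WebVisits -> EmailOpen -> AdSpend -> Seasonality <- Conversion
  P2: PriorPurchase <- WebVisits -> EmailOpen -> AdSpend -> CouponUse <- StoreType -> Seasonality <- Conversion
  P3: PriorPurchase <- WebVisits -> EmailOpen -> AdSpend -> CouponUse <- Seasonality <- Conversion
  P4: PriorPurchase <- WebVisits -> EmailOpen -> Seasonality <- Conversion
  P5: PriorPurchase <- WebVisits -> EmailOpen -> CouponUse <- StoreType -> Seasonality <- Conversion
  P6: PriorPurchase <- WebVisits -> EmailOpen -> CouponUse <- AdSpend -> Seasonality <- Conversion
  P7: PriorPurchase <- WebVisits -> EmailOpen -> CouponUse <- Seasonality <- Conversion
  P8: PriorPurchase <- WebVisits -> Conversion
The empty set is not sufficient: P8 (PriorPurchase <- WebVisits -> Conversion) has no collider blocking it and no conditioned non-collider, so it is open.
Try {WebVisits}:
  P1: blocked at fork node WebVisits ∈ conditioning set.
  P2: blocked at fork node WebVisits ∈ conditioning set.
  P3: blocked at fork node WebVisits ∈ conditioning set.
  P4: blocked at fork node WebVisits ∈ conditioning set.
  P5: blocked at fork node WebVisits ∈ conditioning set.
  P6: blocked at fork node WebVisits ∈ conditioning set.
  P7: blocked at fork node WebVisits ∈ conditioning set.
  P8: blocked at fork node WebVisits ∈ conditioning set.
{WebVisits} contains no descendant of PriorPurchase and blocks every backdoor path.
No other singleton works — e.g. {EmailOpen} leaves P8 open — so {WebVisits} is the unique smallest valid adjustment set.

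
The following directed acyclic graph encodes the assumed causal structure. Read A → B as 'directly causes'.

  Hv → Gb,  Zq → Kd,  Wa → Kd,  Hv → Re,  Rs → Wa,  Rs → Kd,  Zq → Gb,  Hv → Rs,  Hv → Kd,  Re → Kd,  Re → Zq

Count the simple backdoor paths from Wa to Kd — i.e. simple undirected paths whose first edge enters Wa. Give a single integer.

A backdoor path from Wa to Kd is any simple undirected path whose first edge points into Wa (i.e. leaves Wa via a parent).
Parents of Wa: {Rs}.
Enumerating:
  P1: Wa <- Rs <- Hv -> Re -> Zq -> Kd
  P2: Wa <- Rs <- Hv -> Re -> Kd
  P3: Wa <- Rs <- Hv -> Kd
  P4: Wa <- Rs <- Hv -> Gb <- Zq <- Re -> Kd
  P5: Wa <- Rs <- Hv -> Gb <- Zq -> Kd
  P6: Wa <- Rs -> Kd
That exhausts the simple backdoor paths. Count: 6.

6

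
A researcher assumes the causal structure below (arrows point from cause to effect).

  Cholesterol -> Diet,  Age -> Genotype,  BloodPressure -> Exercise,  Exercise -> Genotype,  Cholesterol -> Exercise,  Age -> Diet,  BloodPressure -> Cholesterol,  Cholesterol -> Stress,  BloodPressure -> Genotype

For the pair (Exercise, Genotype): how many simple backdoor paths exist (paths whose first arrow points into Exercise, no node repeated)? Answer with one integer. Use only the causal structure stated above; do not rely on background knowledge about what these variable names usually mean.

A backdoor path from Exercise to Genotype is any simple undirected path whose first edge points into Exercise (i.e. leaves Exercise via a parent).
Parents of Exercise: {BloodPressure, Cholesterol}.
Enumerating:
  P1: Exercise <- BloodPressure -> Cholesterol -> Diet <- Age -> Genotype
  P2: Exercise <- BloodPressure -> Genotype
  P3: Exercise <- Cholesterol <- BloodPressure -> Genotype
  P4: Exercise <- Cholesterol -> Diet <- Age -> Genotype
That exhausts the simple backdoor paths. Count: 4.

4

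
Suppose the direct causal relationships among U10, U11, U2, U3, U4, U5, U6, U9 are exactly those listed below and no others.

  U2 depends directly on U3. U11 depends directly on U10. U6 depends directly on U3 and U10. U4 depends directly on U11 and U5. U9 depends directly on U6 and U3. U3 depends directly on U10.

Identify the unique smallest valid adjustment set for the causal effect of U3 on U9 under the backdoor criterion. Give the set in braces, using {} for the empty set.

Variables eligible for adjustment (non-descendants of U3, excluding U3 and U9): {U10, U11, U4, U5}.
Backdoor paths from U3 to U9:
  P1: U3 <- U10 -> U6 -> U9
The empty set is not sufficient: P1 (U3 <- U10 -> U6 -> U9) has no collider blocking it and no conditioned non-collider, so it is open.
Try {U10}:
  P1: blocked at fork node U10 ∈ conditioning set.
{U10} contains no descendant of U3 and blocks every backdoor path.
No other singleton works — e.g. {U11} leaves P1 open — so {U10} is the unique smallest valid adjustment set.

{U10}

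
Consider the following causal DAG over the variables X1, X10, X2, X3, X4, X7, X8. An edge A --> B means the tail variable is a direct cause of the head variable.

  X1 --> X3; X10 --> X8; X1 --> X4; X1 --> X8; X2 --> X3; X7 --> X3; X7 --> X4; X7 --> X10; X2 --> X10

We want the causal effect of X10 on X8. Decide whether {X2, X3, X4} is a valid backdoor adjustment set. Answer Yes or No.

No

Backdoor paths from X10 to X8 (paths whose first edge points into X10):
  P1: X10 <- X2 -> X3 <- X1 -> X8
  P2: X10 <- X2 -> X3 <- X7 -> X4 <- X1 -> X8
  P3: X10 <- X7 -> X4 <- X1 -> X8
  P4: X10 <- X7 -> X3 <- X1 -> X8
Condition 1 (no descendant of X10 in the set): holds — descendants of X10 are {X8}; none are in {X2, X3, X4}.
Condition 2 (every backdoor path blocked by {X2, X3, X4}):
  P1: blocked at fork node X2 ∈ conditioning set.
  P2: blocked at fork node X2 ∈ conditioning set.
  P3: open — collider(s) X4 are conditioned on (or have a conditioned descendant) and no non-collider on the path is in the set.
  P4: open — collider(s) X3 are conditioned on (or have a conditioned descendant) and no non-collider on the path is in the set.
{X2, X3, X4} does not satisfy the backdoor criterion.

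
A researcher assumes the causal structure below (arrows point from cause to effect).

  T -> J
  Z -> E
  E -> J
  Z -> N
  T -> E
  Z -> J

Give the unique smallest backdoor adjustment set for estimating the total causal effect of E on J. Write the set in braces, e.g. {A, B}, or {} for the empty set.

{T, Z}

Variables eligible for adjustment (non-descendants of E, excluding E and J): {N, T, Z}.
Backdoor paths from E to J:
  P1: E <- T -> J
  P2: E <- Z -> J
The empty set is not sufficient: P1 (E <- T -> J) has no collider blocking it and no conditioned non-collider, so it is open.
Try {T, Z}:
  P1: blocked at fork node T ∈ conditioning set.
  P2: blocked at fork node Z ∈ conditioning set.
{T, Z} contains no descendant of E and blocks every backdoor path.
Every element of {T, Z} is needed (dropping T leaves P1 open; dropping Z leaves P2 open), so no proper subset is valid.
Among all size-2 subsets of the eligible variables, only {T, Z} blocks every backdoor path, so it is the unique smallest valid adjustment set.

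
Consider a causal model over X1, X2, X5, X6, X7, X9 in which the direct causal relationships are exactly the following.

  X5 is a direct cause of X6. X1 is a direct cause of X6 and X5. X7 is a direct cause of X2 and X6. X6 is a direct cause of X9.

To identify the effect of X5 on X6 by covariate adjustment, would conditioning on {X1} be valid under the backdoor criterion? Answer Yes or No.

Backdoor paths from X5 to X6 (paths whose first edge points into X5):
  P1: X5 <- X1 -> X6
Condition 1 (no descendant of X5 in the set): holds — descendants of X5 are {X6, X9}; none are in {X1}.
Condition 2 (every backdoor path blocked by {X1}):
  P1: blocked at fork node X1 ∈ conditioning set.
{X1} satisfies the backdoor criterion.

Yes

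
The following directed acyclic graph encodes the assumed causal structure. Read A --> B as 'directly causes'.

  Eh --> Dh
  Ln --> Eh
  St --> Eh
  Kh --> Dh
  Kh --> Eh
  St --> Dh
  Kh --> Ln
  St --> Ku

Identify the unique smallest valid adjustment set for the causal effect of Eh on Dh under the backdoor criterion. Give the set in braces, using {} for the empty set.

Variables eligible for adjustment (non-descendants of Eh, excluding Eh and Dh): {Kh, Ku, Ln, St}.
Backdoor paths from Eh to Dh:
  P1: Eh <- St -> Dh
  P2: Eh <- Kh -> Dh
  P3: Eh <- Ln <- Kh -> Dh
The empty set is not sufficient: P1 (Eh <- St -> Dh) has no collider blocking it and no conditioned non-collider, so it is open.
Try {Kh, St}:
  P1: blocked at fork node St ∈ conditioning set.
  P2: blocked at fork node Kh ∈ conditioning set.
  P3: blocked at fork node Kh ∈ conditioning set.
{Kh, St} contains no descendant of Eh and blocks every backdoor path.
Every element of {Kh, St} is needed (dropping Kh leaves P2 open; dropping St leaves P1 open), so no proper subset is valid.
Among all size-2 subsets of the eligible variables, only {Kh, St} blocks every backdoor path, so it is the unique smallest valid adjustment set.

{Kh, St}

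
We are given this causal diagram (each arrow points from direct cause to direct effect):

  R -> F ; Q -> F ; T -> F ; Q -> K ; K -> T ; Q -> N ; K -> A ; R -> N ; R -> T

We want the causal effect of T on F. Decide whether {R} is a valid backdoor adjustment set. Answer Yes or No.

No

Backdoor paths from T to F (paths whose first edge points into T):
  P1: T <- R -> N <- Q -> F
  P2: T <- R -> F
  P3: T <- K <- Q -> N <- R -> F
  P4: T <- K <- Q -> F
Condition 1 (no descendant of T in the set): holds — descendants of T are {F}; none are in {R}.
Condition 2 (every backdoor path blocked by {R}):
  P1: blocked at fork node R ∈ conditioning set.
  P2: blocked at fork node R ∈ conditioning set.
  P3: blocked at collider N (neither it nor any descendant is in the conditioning set).
  P4: open — no interior node is in the conditioning set.
{R} does not satisfy the backdoor criterion.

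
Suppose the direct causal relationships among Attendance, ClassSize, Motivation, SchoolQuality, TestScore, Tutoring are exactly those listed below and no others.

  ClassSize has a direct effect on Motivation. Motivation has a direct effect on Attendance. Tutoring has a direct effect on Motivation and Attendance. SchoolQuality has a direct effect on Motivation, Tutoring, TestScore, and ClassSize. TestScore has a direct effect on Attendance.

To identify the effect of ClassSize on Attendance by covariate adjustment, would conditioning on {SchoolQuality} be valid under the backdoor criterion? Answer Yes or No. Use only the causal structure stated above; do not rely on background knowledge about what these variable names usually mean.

Backdoor paths from ClassSize to Attendance (paths whose first edge points into ClassSize):
  P1: ClassSize <- SchoolQuality -> TestScore -> Attendance
  P2: ClassSize <- SchoolQuality -> Tutoring -> Motivation -> Attendance
  P3: ClassSize <- SchoolQuality -> Tutoring -> Attendance
  P4: ClassSize <- SchoolQuality -> Motivation <- Tutoring -> Attendance
  P5: ClassSize <- SchoolQuality -> Motivation -> Attendance
Condition 1 (no descendant of ClassSize in the set): holds — descendants of ClassSize are {Attendance, Motivation}; none are in {SchoolQuality}.
Condition 2 (every backdoor path blocked by {SchoolQuality}):
  P1: blocked at fork node SchoolQuality ∈ conditioning set.
  P2: blocked at fork node SchoolQuality ∈ conditioning set.
  P3: blocked at fork node SchoolQuality ∈ conditioning set.
  P4: blocked at fork node SchoolQuality ∈ conditioning set.
  P5: blocked at fork node SchoolQuality ∈ conditioning set.
{SchoolQuality} satisfies the backdoor criterion.

Yes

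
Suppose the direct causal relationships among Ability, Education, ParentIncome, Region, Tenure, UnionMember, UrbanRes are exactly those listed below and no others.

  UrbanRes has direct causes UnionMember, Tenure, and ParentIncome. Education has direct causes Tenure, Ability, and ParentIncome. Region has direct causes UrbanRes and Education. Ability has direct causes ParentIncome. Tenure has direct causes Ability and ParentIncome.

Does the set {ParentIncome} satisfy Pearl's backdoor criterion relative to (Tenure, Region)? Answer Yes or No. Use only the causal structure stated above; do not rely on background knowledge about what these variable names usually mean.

Backdoor paths from Tenure to Region (paths whose first edge points into Tenure):
  P1: Tenure <- ParentIncome -> Ability -> Education -> Region
  P2: Tenure <- ParentIncome -> UrbanRes -> Region
  P3: Tenure <- ParentIncome -> Education -> Region
  P4: Tenure <- Ability <- ParentIncome -> UrbanRes -> Region
  P5: Tenure <- Ability <- ParentIncome -> Education -> Region
  P6: Tenure <- Ability -> Education <- ParentIncome -> UrbanRes -> Region
  P7: Tenure <- Ability -> Education -> Region
Condition 1 (no descendant of Tenure in the set): holds — descendants of Tenure are {Education, Region, UrbanRes}; none are in {ParentIncome}.
Condition 2 (every backdoor path blocked by {ParentIncome}):
  P1: blocked at fork node ParentIncome ∈ conditioning set.
  P2: blocked at fork node ParentIncome ∈ conditioning set.
  P3: blocked at fork node ParentIncome ∈ conditioning set.
  P4: blocked at fork node ParentIncome ∈ conditioning set.
  P5: blocked at fork node ParentIncome ∈ conditioning set.
  P6: blocked at collider Education (neither it nor any descendant is in the conditioning set).
  P7: open — no interior node is in the conditioning set.
{ParentIncome} does not satisfy the backdoor criterion.

No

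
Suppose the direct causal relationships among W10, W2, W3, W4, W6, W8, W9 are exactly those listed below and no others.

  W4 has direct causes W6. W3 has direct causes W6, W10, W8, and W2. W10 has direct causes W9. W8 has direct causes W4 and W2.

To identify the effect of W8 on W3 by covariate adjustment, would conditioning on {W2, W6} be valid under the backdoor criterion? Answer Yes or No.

Yes

Backdoor paths from W8 to W3 (paths whose first edge points into W8):
  P1: W8 <- W4 <- W6 -> W3
  P2: W8 <- W2 -> W3
Condition 1 (no descendant of W8 in the set): holds — descendants of W8 are {W3}; none are in {W2, W6}.
Condition 2 (every backdoor path blocked by {W2, W6}):
  P1: blocked at fork node W6 ∈ conditioning set.
  P2: blocked at fork node W2 ∈ conditioning set.
{W2, W6} satisfies the backdoor criterion.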